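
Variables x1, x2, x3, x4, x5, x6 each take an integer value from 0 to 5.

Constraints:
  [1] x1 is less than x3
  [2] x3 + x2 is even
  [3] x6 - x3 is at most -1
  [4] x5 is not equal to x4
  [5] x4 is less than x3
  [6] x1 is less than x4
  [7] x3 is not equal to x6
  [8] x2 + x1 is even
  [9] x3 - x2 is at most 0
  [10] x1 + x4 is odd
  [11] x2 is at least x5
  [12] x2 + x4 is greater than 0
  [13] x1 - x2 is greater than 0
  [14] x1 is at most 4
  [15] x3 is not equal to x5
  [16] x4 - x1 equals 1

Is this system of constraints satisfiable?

Constraints 5, 6, 9, and 13 give x1 < x4, x4 < x3, x3 ≤ x2, x2 < x1. Chaining: x1 < x4 < x3 ≤ x2 < x1, which forces x1 < x1 — impossible.

Unsatisfiable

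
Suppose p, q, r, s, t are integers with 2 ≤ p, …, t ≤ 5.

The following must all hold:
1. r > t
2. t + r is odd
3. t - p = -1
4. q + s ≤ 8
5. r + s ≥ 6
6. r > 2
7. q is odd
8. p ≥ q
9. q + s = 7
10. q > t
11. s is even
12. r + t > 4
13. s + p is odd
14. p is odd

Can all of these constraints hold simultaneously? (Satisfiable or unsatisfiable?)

Setting (p, q, r, s, t) = (3, 3, 5, 4, 2) satisfies everything: constraint 3: t - p = -1; constraint 4: q + s = 7; constraint 5: r + s = 9, and the others follow.

Satisfiable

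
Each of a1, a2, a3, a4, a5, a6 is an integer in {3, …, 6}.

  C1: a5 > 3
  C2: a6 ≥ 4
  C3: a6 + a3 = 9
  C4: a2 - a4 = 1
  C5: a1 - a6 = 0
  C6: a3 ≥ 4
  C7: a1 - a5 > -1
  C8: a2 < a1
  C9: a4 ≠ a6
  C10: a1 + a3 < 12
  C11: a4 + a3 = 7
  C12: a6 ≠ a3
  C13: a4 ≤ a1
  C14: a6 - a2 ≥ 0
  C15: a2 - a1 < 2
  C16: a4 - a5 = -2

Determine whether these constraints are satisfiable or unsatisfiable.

Satisfiable

One satisfying assignment is a1 = 5, a2 = 4, a3 = 4, a4 = 3, a5 = 5, a6 = 5.
For the less obvious constraints — constraint 3: a6 + a3 = 9; constraint 4: a2 - a4 = 1; constraint 5: a1 - a6 = 0 — and the others hold by inspection.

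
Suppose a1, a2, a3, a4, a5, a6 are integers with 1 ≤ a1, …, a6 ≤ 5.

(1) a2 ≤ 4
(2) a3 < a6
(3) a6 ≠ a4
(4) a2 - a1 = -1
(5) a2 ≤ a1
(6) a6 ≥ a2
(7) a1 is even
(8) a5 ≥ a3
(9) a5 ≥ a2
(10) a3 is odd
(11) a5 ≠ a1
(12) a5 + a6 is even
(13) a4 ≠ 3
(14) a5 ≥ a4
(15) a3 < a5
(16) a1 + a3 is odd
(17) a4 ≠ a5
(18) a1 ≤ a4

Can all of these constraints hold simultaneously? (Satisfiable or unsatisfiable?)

Satisfiable

One satisfying assignment is a1 = 2, a2 = 1, a3 = 1, a4 = 2, a5 = 5, a6 = 5.
For the less obvious constraints — constraint 4: a2 - a1 = -1; constraint 7: a1 = 2 is even — and the others hold by inspection.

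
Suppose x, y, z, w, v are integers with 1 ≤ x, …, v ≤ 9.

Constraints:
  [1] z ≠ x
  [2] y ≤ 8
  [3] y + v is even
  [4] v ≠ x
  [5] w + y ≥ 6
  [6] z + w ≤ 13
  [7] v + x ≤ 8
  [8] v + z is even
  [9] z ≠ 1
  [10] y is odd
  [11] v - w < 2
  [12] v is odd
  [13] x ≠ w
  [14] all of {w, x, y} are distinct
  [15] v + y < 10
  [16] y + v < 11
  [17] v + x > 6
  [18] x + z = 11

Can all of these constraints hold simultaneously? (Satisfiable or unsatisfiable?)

Satisfiable

Take x = 2, y = 3, z = 9, w = 4, v = 5. Then constraint 5: w + y = 7; constraint 6: z + w = 13, and every other listed constraint is also met.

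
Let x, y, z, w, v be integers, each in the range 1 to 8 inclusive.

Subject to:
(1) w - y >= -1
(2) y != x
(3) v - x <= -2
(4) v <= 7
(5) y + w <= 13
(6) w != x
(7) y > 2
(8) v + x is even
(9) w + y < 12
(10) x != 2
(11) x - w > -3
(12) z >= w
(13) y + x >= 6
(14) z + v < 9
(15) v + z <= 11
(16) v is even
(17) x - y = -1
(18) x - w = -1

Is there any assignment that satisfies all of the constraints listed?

The assignment x = 4, y = 5, z = 6, w = 5, v = 2 works:
  constraint 1 holds since w - y = 0.
  constraint 3 holds since v - x = -2.
  constraint 5 holds since y + w = 10.
The rest check out directly.

Satisfiable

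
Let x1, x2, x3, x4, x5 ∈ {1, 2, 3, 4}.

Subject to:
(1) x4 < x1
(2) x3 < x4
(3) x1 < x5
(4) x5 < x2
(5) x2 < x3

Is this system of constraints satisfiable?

Constraints 1, 2, 3, 4, and 5 give x5 < x2, x2 < x3, x3 < x4, x4 < x1, x1 < x5. Chaining: x5 < x2 < x3 < x4 < x1 < x5, which forces x5 < x5 — impossible.

Unsatisfiable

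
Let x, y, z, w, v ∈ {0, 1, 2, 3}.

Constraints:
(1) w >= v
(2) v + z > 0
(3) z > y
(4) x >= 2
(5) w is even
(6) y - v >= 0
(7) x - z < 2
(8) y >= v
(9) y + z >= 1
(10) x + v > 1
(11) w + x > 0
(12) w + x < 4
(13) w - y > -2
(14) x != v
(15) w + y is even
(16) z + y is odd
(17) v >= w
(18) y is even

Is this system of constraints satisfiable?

Satisfiable

One satisfying assignment is x = 2, y = 0, z = 1, w = 0, v = 0.
For the less obvious constraints — constraint 2: v + z = 1; constraint 6: y - v = 0 — and the others hold by inspection.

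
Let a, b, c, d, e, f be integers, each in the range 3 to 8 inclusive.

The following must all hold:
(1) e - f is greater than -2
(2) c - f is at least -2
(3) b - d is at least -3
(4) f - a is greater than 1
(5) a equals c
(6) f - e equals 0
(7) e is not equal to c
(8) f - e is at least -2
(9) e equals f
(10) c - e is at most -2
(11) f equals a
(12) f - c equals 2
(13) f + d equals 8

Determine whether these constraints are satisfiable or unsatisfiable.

From constraints 5, 9, and 11, e = f = a = c, so e = c. But constraint 7 says e ≠ c. Contradiction.

Unsatisfiable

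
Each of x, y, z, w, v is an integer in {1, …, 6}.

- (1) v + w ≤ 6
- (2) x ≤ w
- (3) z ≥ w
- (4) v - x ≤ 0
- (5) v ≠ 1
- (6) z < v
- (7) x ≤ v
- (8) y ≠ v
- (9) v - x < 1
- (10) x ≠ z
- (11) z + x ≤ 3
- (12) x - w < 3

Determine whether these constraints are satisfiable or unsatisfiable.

Constraints 2, 3, 4, and 6 give v ≤ x, x ≤ w, w ≤ z, z < v. Chaining: v ≤ x ≤ w ≤ z < v, which forces v < v — impossible.

Unsatisfiable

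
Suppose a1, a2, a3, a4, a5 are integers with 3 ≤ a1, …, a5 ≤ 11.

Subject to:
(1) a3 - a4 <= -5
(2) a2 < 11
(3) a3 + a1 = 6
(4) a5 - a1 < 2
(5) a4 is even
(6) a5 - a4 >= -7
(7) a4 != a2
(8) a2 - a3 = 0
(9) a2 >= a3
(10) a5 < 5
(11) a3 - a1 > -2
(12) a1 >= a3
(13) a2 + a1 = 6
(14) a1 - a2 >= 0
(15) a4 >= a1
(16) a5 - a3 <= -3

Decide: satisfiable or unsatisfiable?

Constraints 1, 6, and 16 give a3 − a5 ≥ 3, a5 − a4 ≥ -7, a4 − a3 ≥ 5.
Adding all 3 inequalities: the left sides telescope to 0, and the right sides sum to 3 + (-7) + 5 = 1. So 0 ≥ 1, which is false.

Unsatisfiable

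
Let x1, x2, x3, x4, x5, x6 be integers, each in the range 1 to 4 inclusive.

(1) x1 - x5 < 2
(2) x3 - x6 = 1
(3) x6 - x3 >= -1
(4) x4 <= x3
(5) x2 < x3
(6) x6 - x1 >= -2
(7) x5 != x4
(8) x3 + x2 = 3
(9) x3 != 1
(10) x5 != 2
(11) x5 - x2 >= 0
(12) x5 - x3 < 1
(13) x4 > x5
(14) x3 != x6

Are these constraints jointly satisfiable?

Satisfiable

Setting (x1, x2, x3, x4, x5, x6) = (2, 1, 2, 2, 1, 1) satisfies everything: constraint 1: x1 - x5 = 1; constraint 2: x3 - x6 = 1, and the others follow.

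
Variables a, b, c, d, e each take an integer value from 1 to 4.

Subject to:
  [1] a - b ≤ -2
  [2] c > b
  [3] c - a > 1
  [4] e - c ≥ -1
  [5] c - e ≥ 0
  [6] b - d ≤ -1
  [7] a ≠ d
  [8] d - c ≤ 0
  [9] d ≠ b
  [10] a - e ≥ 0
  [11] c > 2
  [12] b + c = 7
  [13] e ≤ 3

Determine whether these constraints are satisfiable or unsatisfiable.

Unsatisfiable

Constraints 1, 4, 6, 8, and 10 give e − c ≥ -1, c − d ≥ 0, d − b ≥ 1, b − a ≥ 2, a − e ≥ 0.
Adding all 5 inequalities: the left sides telescope to 0, and the right sides sum to (-1) + 0 + 1 + 2 + 0 = 2. So 0 ≥ 2, which is false.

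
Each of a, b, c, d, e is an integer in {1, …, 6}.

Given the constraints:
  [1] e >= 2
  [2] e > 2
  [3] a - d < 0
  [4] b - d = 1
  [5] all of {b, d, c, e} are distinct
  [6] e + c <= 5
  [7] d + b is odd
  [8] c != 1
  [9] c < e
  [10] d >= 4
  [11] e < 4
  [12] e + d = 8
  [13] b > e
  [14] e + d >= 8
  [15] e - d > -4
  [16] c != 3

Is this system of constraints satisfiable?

The assignment a = 3, b = 6, c = 2, d = 5, e = 3 works:
  constraint 3 holds since a - d = -2.
  constraint 4 holds since b - d = 1.
  constraint 6 holds since e + c = 5.
The rest check out directly.

Satisfiable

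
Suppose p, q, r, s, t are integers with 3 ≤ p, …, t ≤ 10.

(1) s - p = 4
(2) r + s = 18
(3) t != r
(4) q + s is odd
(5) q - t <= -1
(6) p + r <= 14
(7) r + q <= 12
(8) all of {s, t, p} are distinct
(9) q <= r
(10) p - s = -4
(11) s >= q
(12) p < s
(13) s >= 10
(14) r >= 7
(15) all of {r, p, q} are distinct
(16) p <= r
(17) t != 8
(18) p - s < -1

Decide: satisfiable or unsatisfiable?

The assignment p = 6, q = 3, r = 8, s = 10, t = 4 works:
  constraint 1 holds since s - p = 4.
  constraint 2 holds since r + s = 18.
The rest check out directly.

Satisfiable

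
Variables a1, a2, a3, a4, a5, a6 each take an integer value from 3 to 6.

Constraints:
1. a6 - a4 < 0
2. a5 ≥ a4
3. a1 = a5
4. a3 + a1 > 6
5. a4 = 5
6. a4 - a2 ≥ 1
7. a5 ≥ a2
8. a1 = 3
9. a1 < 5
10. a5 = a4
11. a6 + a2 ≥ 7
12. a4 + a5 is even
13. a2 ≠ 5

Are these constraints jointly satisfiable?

Unsatisfiable

Constraint 8 fixes a1 = 3 and constraint 5 fixes a4 = 5. Constraints 3 and 10 give a1 = a5 = a4, so a1 = a4. But 3 ≠ 5 — contradiction.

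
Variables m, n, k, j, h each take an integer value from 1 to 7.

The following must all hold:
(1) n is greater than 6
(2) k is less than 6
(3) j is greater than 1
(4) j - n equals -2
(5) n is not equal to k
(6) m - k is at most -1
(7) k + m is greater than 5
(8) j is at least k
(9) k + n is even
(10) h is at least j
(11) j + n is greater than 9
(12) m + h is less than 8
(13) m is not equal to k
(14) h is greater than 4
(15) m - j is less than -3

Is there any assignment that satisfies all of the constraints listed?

One satisfying assignment is m = 1, n = 7, k = 5, j = 5, h = 6.
For the less obvious constraints — constraint 4: j - n = -2; constraint 6: m - k = -4; constraint 7: k + m = 6 — and the others hold by inspection.

Satisfiable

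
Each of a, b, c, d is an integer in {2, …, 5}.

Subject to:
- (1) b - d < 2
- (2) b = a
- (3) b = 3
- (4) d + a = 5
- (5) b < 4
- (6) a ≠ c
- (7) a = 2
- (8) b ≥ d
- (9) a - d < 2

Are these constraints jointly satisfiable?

Constraint 3 fixes b = 3 and constraint 7 fixes a = 2, but constraint 2 requires b = a. Since 3 ≠ 2, contradiction.

Unsatisfiable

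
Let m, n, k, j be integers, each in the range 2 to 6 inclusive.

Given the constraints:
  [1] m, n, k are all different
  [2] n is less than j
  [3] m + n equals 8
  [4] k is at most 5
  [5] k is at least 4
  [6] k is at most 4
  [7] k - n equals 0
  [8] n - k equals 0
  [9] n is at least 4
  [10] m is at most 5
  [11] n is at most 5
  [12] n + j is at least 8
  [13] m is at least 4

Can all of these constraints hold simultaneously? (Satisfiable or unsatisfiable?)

Constraints 4, 5, 9, 10, 11, and 13 confine each of m, n, k to the 2 values {4, 5}.
Constraint 1 requires all 3 of them to be distinct, but only 2 values are available — impossible by the pigeonhole principle.

Unsatisfiable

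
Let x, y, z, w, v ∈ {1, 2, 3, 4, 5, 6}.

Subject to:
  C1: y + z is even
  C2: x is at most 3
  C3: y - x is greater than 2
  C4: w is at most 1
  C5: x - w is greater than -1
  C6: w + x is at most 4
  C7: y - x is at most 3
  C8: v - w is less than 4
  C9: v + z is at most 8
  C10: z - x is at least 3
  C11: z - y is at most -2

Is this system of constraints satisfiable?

Unsatisfiable

Constraints 7, 10, and 11 give y − z ≥ 2, z − x ≥ 3, x − y ≥ -3.
Adding all 3 inequalities: the left sides telescope to 0, and the right sides sum to 2 + 3 + (-3) = 2. So 0 ≥ 2, which is false.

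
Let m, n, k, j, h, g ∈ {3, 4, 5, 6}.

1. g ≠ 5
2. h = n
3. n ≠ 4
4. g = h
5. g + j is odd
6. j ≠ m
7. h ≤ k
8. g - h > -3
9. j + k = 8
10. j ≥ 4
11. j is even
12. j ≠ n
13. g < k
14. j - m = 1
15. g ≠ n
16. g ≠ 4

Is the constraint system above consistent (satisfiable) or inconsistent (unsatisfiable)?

From constraints 2 and 4, g = h = n, so g = n. But constraint 15 says g ≠ n. Contradiction.

Unsatisfiable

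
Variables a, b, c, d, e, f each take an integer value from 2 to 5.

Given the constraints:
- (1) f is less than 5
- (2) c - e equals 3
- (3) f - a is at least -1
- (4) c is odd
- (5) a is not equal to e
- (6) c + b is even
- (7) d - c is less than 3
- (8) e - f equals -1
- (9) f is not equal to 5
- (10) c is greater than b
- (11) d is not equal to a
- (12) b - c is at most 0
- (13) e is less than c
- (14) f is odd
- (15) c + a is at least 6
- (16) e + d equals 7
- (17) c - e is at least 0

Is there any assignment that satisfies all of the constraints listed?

Satisfiable

The assignment a = 3, b = 3, c = 5, d = 5, e = 2, f = 3 works:
  constraint 2 holds since c - e = 3.
  constraint 3 holds since f - a = 0.
  constraint 7 holds since d - c = 0.
The rest check out directly.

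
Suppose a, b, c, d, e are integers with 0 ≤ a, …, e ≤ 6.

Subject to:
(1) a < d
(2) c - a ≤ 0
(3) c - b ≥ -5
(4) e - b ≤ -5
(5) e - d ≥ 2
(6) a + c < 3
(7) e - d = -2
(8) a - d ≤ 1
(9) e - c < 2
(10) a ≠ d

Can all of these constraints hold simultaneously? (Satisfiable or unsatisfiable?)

Constraints 2, 3, 4, 5, and 8 give d − a ≥ -1, a − c ≥ 0, c − b ≥ -5, b − e ≥ 5, e − d ≥ 2.
Adding all 5 inequalities: the left sides telescope to 0, and the right sides sum to (-1) + 0 + (-5) + 5 + 2 = 1. So 0 ≥ 1, which is false.

Unsatisfiable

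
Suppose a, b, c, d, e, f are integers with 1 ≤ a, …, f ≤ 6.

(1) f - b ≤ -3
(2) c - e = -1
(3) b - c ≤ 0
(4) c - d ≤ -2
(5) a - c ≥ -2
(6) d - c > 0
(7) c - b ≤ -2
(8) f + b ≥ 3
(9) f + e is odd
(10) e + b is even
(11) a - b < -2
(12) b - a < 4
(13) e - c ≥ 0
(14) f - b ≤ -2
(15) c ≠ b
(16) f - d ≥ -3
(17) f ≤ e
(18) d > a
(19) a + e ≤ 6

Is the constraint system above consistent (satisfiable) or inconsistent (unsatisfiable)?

Constraints 1, 3, 4, and 16 give b − f ≥ 3, f − d ≥ -3, d − c ≥ 2, c − b ≥ 0.
Adding all 4 inequalities: the left sides telescope to 0, and the right sides sum to 3 + (-3) + 2 + 0 = 2. So 0 ≥ 2, which is false.

Unsatisfiable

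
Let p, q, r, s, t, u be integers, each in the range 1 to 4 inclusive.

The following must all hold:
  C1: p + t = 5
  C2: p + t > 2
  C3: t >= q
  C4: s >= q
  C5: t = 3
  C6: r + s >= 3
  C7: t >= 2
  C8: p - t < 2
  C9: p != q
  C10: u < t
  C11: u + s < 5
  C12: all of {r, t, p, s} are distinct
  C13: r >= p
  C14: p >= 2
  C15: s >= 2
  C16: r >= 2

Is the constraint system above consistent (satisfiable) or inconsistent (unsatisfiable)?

Constraints 7, 14, 15, and 16 confine each of r, t, p, s to the 3 values {2, …, 4} (the domain already gives each ≤ 4).
Constraint 12 requires all 4 of them to be distinct, but only 3 values are available — impossible by the pigeonhole principle.

Unsatisfiable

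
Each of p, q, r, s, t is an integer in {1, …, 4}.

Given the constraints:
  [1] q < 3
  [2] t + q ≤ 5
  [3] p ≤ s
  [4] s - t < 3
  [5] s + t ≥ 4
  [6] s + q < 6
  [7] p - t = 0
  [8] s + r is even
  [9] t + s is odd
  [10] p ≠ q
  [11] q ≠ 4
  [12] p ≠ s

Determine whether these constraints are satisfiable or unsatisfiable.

Satisfiable

Try p = 2, q = 1, r = 3, s = 3, t = 2.
Check constraint 2: t + q = 3; constraint 4: s - t = 1; constraint 5: s + t = 5. The remaining constraints are straightforward to verify.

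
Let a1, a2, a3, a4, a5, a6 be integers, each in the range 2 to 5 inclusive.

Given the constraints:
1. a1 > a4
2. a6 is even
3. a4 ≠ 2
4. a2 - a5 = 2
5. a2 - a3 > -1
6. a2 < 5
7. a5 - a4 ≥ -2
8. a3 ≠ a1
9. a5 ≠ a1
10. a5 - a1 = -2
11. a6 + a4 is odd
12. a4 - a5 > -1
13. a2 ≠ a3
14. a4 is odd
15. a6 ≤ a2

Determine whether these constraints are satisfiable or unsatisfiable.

The assignment a1 = 4, a2 = 4, a3 = 2, a4 = 3, a5 = 2, a6 = 2 works:
  constraint 4 holds since a2 - a5 = 2.
  constraint 5 holds since a2 - a3 = 2.
The rest check out directly.

Satisfiable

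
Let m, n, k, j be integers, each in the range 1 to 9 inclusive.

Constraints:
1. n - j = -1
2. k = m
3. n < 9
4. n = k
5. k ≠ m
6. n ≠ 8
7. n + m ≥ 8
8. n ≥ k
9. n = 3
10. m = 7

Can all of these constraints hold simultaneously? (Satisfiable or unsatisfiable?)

Constraint 9 fixes n = 3 and constraint 10 fixes m = 7. Constraints 2 and 4 give n = k = m, so n = m. But 3 ≠ 7 — contradiction.

Unsatisfiable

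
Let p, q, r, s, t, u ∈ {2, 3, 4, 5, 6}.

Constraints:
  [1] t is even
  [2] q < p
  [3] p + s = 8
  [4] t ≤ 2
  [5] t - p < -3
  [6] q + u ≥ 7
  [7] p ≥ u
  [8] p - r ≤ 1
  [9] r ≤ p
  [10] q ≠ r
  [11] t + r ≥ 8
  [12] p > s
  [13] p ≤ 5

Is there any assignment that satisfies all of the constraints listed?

Unsatisfiable

From constraint 4: t ≤ 2. From constraints 9 and 13: r ≤ p ≤ 5. Hence t + r ≤ 7. But constraint 11 requires t + r ≥ 8, and 8 > 7. Contradiction.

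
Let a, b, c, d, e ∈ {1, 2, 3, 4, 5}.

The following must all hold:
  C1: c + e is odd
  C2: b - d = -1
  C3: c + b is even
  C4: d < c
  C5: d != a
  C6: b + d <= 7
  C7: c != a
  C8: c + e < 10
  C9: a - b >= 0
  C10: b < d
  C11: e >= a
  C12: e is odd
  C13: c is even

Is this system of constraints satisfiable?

Satisfiable

One satisfying assignment is a = 2, b = 2, c = 4, d = 3, e = 3.
For the less obvious constraints — constraint 2: b - d = -1; constraint 6: b + d = 5 — and the others hold by inspection.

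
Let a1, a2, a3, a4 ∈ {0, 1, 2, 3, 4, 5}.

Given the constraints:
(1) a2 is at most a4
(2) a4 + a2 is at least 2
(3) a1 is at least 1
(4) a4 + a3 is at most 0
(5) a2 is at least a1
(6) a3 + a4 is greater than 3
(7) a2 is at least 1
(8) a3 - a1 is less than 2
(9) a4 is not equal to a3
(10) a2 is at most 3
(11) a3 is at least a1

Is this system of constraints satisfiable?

From constraints 1 and 7: a4 ≥ a2 ≥ 1. From constraints 3 and 11: a3 ≥ a1 ≥ 1. Hence a4 + a3 ≥ 2. But constraint 4 requires a4 + a3 ≤ 0, and 0 < 2. Contradiction.

Unsatisfiable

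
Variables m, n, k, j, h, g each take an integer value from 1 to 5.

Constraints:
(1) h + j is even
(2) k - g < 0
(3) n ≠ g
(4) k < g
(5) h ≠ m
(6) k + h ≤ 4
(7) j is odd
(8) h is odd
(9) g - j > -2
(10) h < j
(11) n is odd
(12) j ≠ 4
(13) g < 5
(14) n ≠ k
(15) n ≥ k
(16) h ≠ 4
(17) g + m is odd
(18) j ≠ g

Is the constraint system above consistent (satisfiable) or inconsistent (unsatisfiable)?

Take m = 5, n = 3, k = 1, j = 3, h = 1, g = 4. Then constraint 2: k - g = -3; constraint 6: k + h = 2; constraint 9: g - j = 1, and every other listed constraint is also met.

Satisfiable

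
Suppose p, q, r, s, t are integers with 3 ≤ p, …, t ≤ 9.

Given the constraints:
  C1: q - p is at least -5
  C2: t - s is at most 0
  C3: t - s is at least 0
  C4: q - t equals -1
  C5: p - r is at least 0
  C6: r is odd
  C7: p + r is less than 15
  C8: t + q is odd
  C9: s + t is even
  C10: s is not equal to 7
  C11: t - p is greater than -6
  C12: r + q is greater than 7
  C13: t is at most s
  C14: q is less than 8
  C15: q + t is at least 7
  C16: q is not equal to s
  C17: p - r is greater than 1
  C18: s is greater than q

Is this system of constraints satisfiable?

Satisfiable

Setting (p, q, r, s, t) = (8, 3, 5, 4, 4) satisfies everything: constraint 1: q - p = -5; constraint 2: t - s = 0, and the others follow.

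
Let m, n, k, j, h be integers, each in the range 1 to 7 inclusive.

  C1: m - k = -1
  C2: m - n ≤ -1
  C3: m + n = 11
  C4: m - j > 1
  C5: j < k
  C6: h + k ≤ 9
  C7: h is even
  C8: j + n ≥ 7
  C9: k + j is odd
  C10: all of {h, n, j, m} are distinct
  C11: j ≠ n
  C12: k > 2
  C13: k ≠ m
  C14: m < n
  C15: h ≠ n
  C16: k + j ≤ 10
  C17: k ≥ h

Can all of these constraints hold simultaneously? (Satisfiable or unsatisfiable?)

Satisfiable

One satisfying assignment is m = 5, n = 6, k = 6, j = 1, h = 2.
For the less obvious constraints — constraint 1: m - k = -1; constraint 2: m - n = -1; constraint 3: m + n = 11 — and the others hold by inspection.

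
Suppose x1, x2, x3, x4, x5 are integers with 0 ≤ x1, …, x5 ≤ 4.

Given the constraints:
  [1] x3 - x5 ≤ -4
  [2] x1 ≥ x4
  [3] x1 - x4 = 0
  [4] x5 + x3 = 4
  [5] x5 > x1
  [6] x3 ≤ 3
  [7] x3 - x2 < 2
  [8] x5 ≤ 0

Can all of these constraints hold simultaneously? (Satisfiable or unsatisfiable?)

Unsatisfiable

From constraint 8: x5 ≤ 0. From constraint 6: x3 ≤ 3. Hence x5 + x3 ≤ 3. But constraint 4 requires x5 + x3 = 4, and 4 > 3. Contradiction.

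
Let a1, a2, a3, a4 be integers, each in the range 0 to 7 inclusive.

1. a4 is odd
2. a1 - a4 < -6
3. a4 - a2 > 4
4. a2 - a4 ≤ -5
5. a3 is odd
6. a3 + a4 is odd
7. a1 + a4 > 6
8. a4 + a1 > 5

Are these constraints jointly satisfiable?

Constraint 5 makes a3 odd and constraint 1 makes a4 odd, so a3 + a4 must be even. Constraint 6 says a3 + a4 is odd — contradiction.

Unsatisfiable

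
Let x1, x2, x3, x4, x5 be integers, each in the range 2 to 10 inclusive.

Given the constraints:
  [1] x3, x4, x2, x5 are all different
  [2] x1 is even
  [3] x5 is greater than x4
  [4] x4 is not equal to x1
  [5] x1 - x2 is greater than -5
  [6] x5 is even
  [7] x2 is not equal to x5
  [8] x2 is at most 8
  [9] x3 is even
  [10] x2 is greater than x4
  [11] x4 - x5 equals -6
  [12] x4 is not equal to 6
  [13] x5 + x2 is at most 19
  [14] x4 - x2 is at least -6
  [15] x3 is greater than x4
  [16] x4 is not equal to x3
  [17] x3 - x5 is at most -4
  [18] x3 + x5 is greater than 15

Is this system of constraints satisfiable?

Take x1 = 6, x2 = 8, x3 = 6, x4 = 4, x5 = 10. Then constraint 5: x1 - x2 = -2; constraint 11: x4 - x5 = -6, and every other listed constraint is also met.

Satisfiable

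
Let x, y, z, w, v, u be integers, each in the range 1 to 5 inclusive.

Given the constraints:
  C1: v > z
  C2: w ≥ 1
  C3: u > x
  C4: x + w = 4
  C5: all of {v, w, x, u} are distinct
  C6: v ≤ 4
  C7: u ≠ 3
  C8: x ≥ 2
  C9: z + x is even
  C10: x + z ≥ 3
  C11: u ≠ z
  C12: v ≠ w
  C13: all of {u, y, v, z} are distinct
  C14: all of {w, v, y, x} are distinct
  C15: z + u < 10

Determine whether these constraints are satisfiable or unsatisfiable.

Take x = 3, y = 2, z = 3, w = 1, v = 4, u = 5. Then constraint 4: x + w = 4; constraint 10: x + z = 6; constraint 15: z + u = 8, and every other listed constraint is also met.

Satisfiable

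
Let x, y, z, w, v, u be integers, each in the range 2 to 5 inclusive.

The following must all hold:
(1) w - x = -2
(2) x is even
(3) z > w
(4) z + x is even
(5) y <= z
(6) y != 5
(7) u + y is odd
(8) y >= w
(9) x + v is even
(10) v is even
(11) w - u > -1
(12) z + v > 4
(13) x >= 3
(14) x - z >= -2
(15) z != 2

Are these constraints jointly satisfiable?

Satisfiable

Try x = 4, y = 3, z = 4, w = 2, v = 2, u = 2.
Check constraint 1: w - x = -2; constraint 11: w - u = 0. The remaining constraints are straightforward to verify.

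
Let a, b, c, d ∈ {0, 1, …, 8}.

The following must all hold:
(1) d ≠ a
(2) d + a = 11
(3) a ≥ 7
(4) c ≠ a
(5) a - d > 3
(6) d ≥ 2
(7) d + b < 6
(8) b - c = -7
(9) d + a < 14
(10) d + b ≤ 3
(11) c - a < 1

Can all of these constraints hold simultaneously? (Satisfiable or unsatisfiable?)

Setting (a, b, c, d) = (8, 0, 7, 3) satisfies everything: constraint 2: d + a = 11; constraint 5: a - d = 5, and the others follow.

Satisfiable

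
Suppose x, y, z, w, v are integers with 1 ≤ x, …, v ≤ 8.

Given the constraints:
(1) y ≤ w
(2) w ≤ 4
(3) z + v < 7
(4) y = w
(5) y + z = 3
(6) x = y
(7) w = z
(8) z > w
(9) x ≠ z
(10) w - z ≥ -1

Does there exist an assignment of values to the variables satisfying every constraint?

From constraints 4, 6, and 7, x = y = w = z, so x = z. But constraint 9 says x ≠ z. Contradiction.

Unsatisfiable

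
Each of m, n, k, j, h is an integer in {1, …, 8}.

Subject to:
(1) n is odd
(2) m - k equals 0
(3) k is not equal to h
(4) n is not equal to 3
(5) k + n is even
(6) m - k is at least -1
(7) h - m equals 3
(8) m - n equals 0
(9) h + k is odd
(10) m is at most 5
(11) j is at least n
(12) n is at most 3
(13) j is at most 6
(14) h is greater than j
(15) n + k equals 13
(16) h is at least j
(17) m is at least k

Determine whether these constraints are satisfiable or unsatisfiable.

Unsatisfiable

From constraints 11 and 13: n ≤ j ≤ 6. From constraints 10 and 17: k ≤ m ≤ 5. Hence n + k ≤ 11. But constraint 15 requires n + k = 13, and 13 > 11. Contradiction.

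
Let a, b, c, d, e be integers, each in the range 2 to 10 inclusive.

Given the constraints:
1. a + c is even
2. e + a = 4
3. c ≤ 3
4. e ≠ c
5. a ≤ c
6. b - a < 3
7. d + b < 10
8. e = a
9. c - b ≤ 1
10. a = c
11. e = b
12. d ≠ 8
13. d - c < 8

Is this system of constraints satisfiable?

From constraints 8 and 10, e = a = c, so e = c. But constraint 4 says e ≠ c. Contradiction.

Unsatisfiable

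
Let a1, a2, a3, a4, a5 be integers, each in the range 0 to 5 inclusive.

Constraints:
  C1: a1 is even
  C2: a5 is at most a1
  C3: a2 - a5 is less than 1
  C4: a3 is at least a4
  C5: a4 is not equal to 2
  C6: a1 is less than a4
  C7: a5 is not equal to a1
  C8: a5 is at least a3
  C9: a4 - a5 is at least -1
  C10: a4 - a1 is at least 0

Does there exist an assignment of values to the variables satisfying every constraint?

Unsatisfiable

Constraints 2, 4, 6, and 8 give a1 < a4, a4 ≤ a3, a3 ≤ a5, a5 ≤ a1. Chaining: a1 < a4 ≤ a3 ≤ a5 ≤ a1, which forces a1 < a1 — impossible.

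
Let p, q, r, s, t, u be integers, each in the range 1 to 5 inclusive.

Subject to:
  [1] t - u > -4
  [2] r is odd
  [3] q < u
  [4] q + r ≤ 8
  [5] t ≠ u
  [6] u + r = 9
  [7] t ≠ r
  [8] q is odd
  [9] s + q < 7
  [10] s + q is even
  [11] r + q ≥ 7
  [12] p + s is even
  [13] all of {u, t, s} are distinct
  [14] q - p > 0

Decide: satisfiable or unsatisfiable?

The assignment p = 1, q = 3, r = 5, s = 1, t = 3, u = 4 works:
  constraint 1 holds since t - u = -1.
  constraint 4 holds since q + r = 8.
  constraint 6 holds since u + r = 9.
The rest check out directly.

Satisfiable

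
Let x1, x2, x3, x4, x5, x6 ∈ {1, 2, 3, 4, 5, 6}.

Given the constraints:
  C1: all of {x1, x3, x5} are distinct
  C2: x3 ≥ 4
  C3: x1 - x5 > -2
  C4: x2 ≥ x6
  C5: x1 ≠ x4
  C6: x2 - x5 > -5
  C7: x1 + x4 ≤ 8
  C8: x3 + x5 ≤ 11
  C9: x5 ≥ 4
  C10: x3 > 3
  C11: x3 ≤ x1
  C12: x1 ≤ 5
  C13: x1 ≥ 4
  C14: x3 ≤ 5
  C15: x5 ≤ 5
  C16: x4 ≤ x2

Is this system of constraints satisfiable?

Constraints 2, 9, 12, 13, 14, and 15 confine each of x1, x3, x5 to the 2 values {4, 5}.
Constraint 1 requires all 3 of them to be distinct, but only 2 values are available — impossible by the pigeonhole principle.

Unsatisfiable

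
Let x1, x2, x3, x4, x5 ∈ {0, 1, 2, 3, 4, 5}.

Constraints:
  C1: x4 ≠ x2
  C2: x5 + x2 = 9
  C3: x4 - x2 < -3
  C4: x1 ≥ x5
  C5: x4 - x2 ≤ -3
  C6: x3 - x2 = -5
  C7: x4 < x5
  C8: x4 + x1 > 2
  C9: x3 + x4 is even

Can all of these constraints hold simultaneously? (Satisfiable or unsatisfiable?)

Satisfiable

Setting (x1, x2, x3, x4, x5) = (4, 5, 0, 0, 4) satisfies everything: constraint 2: x5 + x2 = 9; constraint 3: x4 - x2 = -5, and the others follow.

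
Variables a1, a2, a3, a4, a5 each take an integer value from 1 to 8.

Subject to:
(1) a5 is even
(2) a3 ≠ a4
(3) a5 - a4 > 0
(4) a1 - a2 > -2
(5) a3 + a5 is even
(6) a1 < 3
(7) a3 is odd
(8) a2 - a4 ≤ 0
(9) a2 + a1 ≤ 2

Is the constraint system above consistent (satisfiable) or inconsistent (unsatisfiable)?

Unsatisfiable

Constraint 7 makes a3 odd and constraint 1 makes a5 even, so a3 + a5 must be odd. Constraint 5 says a3 + a5 is even — contradiction.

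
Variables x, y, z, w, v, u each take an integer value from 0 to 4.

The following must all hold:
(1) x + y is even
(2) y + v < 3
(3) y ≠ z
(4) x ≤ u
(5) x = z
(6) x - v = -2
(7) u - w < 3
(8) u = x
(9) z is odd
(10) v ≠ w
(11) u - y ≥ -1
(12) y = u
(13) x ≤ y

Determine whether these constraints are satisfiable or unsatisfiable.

From constraints 5, 8, and 12, y = u = x = z, so y = z. But constraint 3 says y ≠ z. Contradiction.

Unsatisfiable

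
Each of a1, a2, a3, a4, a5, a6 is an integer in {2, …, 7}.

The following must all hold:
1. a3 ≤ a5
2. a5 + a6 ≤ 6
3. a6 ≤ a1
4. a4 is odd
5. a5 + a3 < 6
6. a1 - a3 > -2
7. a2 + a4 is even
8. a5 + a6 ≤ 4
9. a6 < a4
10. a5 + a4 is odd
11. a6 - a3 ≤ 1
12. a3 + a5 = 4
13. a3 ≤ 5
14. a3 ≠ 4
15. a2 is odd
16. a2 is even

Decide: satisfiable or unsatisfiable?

Constraint 16 makes a2 even and constraint 4 makes a4 odd, so a2 + a4 must be odd. Constraint 7 says a2 + a4 is even — contradiction.

Unsatisfiable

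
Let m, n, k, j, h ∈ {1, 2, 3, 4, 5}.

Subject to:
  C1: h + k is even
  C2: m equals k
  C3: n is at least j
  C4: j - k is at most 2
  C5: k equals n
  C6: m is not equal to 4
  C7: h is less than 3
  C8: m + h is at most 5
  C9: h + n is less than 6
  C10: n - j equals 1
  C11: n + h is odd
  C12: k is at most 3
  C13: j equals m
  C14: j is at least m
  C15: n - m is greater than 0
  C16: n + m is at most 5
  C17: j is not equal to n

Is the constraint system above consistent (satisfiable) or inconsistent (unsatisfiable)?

From constraints 2, 5, and 13, j = m = k = n, so j = n. But constraint 17 says j ≠ n. Contradiction.

Unsatisfiable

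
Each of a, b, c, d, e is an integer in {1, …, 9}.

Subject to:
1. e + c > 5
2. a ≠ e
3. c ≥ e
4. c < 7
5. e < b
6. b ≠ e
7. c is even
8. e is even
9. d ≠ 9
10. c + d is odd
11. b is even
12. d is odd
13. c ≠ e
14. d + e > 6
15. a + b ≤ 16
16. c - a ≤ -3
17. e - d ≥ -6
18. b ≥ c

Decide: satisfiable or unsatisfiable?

Take a = 9, b = 6, c = 6, d = 5, e = 2. Then constraint 1: e + c = 8; constraint 14: d + e = 7, and every other listed constraint is also met.

Satisfiable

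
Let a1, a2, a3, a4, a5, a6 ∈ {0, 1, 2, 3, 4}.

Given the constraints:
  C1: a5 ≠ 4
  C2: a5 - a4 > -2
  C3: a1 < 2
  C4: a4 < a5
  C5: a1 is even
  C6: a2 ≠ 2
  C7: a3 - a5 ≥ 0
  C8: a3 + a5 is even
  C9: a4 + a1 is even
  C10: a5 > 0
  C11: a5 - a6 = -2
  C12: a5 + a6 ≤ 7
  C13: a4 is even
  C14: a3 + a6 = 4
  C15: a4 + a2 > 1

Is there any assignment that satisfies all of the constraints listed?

Take a1 = 0, a2 = 3, a3 = 1, a4 = 0, a5 = 1, a6 = 3. Then constraint 2: a5 - a4 = 1; constraint 7: a3 - a5 = 0, and every other listed constraint is also met.

Satisfiable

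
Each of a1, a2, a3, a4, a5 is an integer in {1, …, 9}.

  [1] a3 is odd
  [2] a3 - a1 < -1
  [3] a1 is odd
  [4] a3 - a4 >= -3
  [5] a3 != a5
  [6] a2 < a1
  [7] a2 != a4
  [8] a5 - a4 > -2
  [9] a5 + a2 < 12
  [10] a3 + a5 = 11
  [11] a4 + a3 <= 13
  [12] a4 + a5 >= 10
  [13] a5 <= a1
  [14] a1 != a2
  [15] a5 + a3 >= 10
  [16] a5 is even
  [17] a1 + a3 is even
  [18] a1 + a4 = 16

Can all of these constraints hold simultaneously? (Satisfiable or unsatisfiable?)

Setting (a1, a2, a3, a4, a5) = (9, 3, 5, 7, 6) satisfies everything: constraint 2: a3 - a1 = -4; constraint 4: a3 - a4 = -2; constraint 8: a5 - a4 = -1, and the others follow.

Satisfiable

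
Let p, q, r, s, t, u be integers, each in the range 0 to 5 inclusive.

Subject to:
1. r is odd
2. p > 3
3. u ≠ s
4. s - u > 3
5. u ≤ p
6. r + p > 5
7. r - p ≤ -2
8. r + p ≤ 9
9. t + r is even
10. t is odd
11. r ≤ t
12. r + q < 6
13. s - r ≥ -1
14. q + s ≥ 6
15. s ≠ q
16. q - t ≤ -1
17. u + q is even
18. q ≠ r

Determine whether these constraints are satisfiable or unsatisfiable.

Take p = 5, q = 1, r = 3, s = 5, t = 5, u = 1. Then constraint 4: s - u = 4; constraint 6: r + p = 8, and every other listed constraint is also met.

Satisfiable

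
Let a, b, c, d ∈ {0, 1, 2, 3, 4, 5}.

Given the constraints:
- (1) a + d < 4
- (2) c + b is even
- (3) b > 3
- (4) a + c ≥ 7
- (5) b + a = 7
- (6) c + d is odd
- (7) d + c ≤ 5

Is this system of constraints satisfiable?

The assignment a = 2, b = 5, c = 5, d = 0 works:
  constraint 1 holds since a + d = 2.
  constraint 4 holds since a + c = 7.
The rest check out directly.

Satisfiable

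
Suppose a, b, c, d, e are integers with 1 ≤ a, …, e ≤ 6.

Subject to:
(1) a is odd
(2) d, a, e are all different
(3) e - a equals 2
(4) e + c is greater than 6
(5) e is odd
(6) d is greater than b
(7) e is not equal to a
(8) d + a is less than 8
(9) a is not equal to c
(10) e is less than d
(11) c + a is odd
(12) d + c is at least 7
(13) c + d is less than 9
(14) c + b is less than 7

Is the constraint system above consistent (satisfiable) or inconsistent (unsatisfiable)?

Satisfiable

One satisfying assignment is a = 1, b = 1, c = 4, d = 4, e = 3.
For the less obvious constraints — constraint 3: e - a = 2; constraint 4: e + c = 7; constraint 8: d + a = 5 — and the others hold by inspection.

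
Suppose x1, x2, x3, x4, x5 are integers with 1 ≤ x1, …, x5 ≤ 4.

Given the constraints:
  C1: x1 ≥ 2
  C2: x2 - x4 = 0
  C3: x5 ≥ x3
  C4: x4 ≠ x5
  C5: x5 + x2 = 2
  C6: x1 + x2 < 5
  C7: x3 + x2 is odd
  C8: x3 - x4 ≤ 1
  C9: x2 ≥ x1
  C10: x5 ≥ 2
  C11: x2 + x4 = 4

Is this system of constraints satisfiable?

From constraint 10: x5 ≥ 2. From constraints 1 and 9: x2 ≥ x1 ≥ 2. Hence x5 + x2 ≥ 4. But constraint 5 requires x5 + x2 = 2, and 2 < 4. Contradiction.

Unsatisfiable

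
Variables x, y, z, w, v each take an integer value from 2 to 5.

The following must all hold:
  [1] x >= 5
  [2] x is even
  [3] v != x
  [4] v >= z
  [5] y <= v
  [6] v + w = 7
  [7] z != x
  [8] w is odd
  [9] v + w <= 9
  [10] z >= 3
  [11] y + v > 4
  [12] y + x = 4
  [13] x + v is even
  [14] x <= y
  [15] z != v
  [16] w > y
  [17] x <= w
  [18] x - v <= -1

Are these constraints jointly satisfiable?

Unsatisfiable

From constraints 4 and 10: v ≥ z ≥ 3. From constraints 1 and 17: w ≥ x ≥ 5. Hence v + w ≥ 8. But constraint 6 requires v + w = 7, and 7 < 8. Contradiction.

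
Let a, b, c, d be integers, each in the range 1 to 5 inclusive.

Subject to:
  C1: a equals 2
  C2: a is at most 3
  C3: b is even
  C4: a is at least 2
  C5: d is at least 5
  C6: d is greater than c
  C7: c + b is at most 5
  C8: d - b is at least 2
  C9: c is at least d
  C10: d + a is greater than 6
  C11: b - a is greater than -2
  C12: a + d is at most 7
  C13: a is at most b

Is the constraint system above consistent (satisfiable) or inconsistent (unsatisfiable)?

Unsatisfiable

From constraints 5 and 9: c ≥ d ≥ 5. From constraints 4 and 13: b ≥ a ≥ 2. Hence c + b ≥ 7. But constraint 7 requires c + b ≤ 5, and 5 < 7. Contradiction.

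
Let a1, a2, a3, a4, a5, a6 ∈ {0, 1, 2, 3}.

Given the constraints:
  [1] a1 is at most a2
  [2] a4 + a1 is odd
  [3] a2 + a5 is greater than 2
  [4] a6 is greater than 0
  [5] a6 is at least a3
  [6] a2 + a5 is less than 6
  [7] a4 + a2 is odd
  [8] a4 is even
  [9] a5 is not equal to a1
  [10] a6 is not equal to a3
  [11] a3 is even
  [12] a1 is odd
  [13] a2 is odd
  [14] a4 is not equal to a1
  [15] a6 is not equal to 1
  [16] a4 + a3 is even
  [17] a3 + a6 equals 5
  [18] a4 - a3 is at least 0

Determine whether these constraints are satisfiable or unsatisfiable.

Satisfiable

The assignment a1 = 3, a2 = 3, a3 = 2, a4 = 2, a5 = 1, a6 = 3 works:
  constraint 3 holds since a2 + a5 = 4.
  constraint 6 holds since a2 + a5 = 4.
  constraint 17 holds since a3 + a6 = 5.
The rest check out directly.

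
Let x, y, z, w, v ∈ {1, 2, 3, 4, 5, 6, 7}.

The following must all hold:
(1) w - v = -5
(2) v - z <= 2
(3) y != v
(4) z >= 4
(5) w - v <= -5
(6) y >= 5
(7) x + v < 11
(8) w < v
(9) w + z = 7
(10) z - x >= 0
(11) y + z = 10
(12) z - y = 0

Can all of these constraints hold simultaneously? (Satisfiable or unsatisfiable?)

Take x = 2, y = 5, z = 5, w = 2, v = 7. Then constraint 1: w - v = -5; constraint 2: v - z = 2; constraint 5: w - v = -5, and every other listed constraint is also met.

Satisfiable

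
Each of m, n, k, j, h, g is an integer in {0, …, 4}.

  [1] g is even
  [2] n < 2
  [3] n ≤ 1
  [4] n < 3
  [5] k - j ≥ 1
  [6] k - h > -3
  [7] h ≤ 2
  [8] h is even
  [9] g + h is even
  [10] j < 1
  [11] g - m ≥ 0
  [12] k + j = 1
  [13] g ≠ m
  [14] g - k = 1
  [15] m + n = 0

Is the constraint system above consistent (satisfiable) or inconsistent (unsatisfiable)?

Satisfiable

Take m = 0, n = 0, k = 1, j = 0, h = 2, g = 2. Then constraint 5: k - j = 1; constraint 6: k - h = -1, and every other listed constraint is also met.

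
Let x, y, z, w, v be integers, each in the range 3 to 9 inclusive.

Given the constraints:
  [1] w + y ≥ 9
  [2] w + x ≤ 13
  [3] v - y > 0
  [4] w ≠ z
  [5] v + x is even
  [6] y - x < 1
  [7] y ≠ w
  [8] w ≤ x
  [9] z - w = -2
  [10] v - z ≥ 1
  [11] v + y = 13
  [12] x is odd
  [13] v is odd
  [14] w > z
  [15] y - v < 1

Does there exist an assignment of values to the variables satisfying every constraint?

Satisfiable

Try x = 7, y = 6, z = 3, w = 5, v = 7.
Check constraint 1: w + y = 11; constraint 2: w + x = 12; constraint 3: v - y = 1. The remaining constraints are straightforward to verify.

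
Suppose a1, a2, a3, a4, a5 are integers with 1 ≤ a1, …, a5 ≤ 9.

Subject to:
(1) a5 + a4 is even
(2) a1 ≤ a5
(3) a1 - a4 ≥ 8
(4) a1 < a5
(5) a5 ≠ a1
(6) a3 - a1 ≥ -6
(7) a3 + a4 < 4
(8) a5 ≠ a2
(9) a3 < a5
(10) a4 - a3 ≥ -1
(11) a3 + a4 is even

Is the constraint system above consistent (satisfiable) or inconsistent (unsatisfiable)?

Unsatisfiable

Constraints 3, 6, and 10 give a4 − a3 ≥ -1, a3 − a1 ≥ -6, a1 − a4 ≥ 8.
Adding all 3 inequalities: the left sides telescope to 0, and the right sides sum to (-1) + (-6) + 8 = 1. So 0 ≥ 1, which is false.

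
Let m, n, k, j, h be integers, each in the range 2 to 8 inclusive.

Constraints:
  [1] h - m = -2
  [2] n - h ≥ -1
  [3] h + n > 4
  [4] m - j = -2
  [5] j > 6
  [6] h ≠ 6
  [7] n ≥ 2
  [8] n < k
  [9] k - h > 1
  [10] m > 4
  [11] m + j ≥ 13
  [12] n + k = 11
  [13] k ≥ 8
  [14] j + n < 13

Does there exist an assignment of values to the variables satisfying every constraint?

Satisfiable

Try m = 6, n = 3, k = 8, j = 8, h = 4.
Check constraint 1: h - m = -2; constraint 2: n - h = -1. The remaining constraints are straightforward to verify.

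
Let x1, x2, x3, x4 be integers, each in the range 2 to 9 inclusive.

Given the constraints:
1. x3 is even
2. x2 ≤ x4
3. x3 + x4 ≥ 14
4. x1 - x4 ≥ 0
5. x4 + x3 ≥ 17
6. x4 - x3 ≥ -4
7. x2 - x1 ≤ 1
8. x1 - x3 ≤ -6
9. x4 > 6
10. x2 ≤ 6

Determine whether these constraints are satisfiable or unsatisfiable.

Constraints 4, 6, and 8 give x3 − x1 ≥ 6, x1 − x4 ≥ 0, x4 − x3 ≥ -4.
Adding all 3 inequalities: the left sides telescope to 0, and the right sides sum to 6 + 0 + (-4) = 2. So 0 ≥ 2, which is false.

Unsatisfiable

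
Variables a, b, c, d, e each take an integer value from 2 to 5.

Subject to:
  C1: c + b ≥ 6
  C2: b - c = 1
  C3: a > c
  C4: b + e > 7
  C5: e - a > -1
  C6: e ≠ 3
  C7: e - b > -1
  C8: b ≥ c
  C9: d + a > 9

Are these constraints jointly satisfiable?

One satisfying assignment is a = 5, b = 5, c = 4, d = 5, e = 5.
For the less obvious constraints — constraint 1: c + b = 9; constraint 2: b - c = 1; constraint 4: b + e = 10 — and the others hold by inspection.

Satisfiable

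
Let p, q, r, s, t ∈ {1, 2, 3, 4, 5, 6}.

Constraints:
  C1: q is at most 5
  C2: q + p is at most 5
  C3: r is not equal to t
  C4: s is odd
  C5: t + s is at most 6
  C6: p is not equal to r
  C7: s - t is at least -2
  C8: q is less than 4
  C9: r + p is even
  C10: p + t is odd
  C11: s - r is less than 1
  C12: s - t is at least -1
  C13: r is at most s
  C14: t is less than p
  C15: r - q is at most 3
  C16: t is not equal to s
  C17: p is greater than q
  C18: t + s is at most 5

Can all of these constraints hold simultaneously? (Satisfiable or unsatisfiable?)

Satisfiable

Take p = 3, q = 1, r = 1, s = 1, t = 2. Then constraint 2: q + p = 4; constraint 5: t + s = 3, and every other listed constraint is also met.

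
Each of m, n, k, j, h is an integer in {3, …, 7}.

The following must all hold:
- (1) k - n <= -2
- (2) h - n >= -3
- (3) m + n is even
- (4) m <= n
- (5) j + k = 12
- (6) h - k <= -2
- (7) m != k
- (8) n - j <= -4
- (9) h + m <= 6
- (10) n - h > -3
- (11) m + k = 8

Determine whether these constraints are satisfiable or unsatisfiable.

Unsatisfiable

Constraints 1, 2, and 6 give k − h ≥ 2, h − n ≥ -3, n − k ≥ 2.
Adding all 3 inequalities: the left sides telescope to 0, and the right sides sum to 2 + (-3) + 2 = 1. So 0 ≥ 1, which is false.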